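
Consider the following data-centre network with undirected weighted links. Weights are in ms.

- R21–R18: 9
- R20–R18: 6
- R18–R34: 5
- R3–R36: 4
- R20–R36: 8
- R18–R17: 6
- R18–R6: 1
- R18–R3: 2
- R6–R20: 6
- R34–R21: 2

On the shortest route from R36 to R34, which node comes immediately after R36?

Candidate routes:
R36–R3–R18–R21–R34: 4+2+9+2 = 17
R36–R3–R18–R34: 4+2+5 = 11
The minimum is 11 ms via R36–R3–R18–R34.
So from R36 the first move is to R3.

R3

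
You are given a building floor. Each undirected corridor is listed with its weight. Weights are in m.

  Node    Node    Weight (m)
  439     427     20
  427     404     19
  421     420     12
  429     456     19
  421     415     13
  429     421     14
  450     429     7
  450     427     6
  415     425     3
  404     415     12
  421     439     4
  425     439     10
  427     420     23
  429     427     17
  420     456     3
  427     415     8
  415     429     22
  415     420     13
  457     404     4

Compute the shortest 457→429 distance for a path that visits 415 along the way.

Best 457 to 415: 457 → 404 → 415 costing 16
Shortest 415→429: 415 → 427 → 450 → 429 = 21
Total via 415: 16 + 21 = 37 m.

37 m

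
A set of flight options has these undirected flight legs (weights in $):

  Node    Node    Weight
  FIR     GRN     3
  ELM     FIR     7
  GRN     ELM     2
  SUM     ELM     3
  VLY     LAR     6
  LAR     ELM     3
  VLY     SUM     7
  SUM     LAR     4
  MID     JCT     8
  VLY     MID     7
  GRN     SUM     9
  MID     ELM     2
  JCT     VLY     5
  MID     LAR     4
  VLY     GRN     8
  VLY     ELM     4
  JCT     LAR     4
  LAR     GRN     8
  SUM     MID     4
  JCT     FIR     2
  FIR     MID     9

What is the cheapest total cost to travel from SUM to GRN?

Enumerating some paths:
SUM → GRN: 9 = 9
SUM → MID → ELM → GRN: 4+2+2 = 8
SUM → ELM → GRN: 3+2 = 5
Cheapest is SUM → ELM → GRN at $5.

$5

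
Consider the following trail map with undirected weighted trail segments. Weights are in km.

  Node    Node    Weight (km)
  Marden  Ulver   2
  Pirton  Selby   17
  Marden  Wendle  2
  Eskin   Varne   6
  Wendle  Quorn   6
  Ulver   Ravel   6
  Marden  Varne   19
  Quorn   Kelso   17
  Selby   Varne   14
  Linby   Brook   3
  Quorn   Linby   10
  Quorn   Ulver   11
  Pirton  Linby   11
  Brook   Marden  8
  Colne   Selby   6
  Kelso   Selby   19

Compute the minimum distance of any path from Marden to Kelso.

Enumerating some paths:
Marden - Varne - Selby - Kelso: 19+14+19 = 52
Marden - Wendle - Quorn - Kelso: 2+6+17 = 25
Marden - Brook - Linby - Quorn - Kelso: 8+3+10+17 = 38
Marden - Ulver - Quorn - Kelso: 2+11+17 = 30
Cheapest is Marden - Wendle - Quorn - Kelso at 25 km.

25 km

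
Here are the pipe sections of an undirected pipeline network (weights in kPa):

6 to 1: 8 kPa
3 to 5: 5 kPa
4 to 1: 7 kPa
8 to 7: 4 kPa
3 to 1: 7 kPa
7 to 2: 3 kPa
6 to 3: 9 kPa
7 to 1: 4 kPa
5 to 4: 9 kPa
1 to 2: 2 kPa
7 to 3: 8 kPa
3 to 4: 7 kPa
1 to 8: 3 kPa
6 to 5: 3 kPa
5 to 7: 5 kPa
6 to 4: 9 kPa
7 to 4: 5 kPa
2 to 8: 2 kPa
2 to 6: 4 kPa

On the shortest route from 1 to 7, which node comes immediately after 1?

7

Enumerating some paths:
1 → 7: 4 = 4
1 → 8 → 7: 3+4 = 7
1 → 2 → 8 → 7: 2+2+4 = 8
1 → 2 → 7: 2+3 = 5
Cheapest is 1 → 7 at 4 kPa.
So from 1 the first move is to 7.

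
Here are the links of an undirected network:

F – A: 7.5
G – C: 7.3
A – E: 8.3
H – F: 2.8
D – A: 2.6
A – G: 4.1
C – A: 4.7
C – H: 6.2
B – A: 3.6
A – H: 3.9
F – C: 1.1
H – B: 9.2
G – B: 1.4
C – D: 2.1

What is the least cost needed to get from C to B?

8.3

Settle nodes by increasing distance from C:
C: 0
F: 1.1  (via C)
D: 2.1  (via C)
H: 3.9  (via F)
A: 4.7  (via C)
G: 7.3  (via C)
B: 8.3  (via A)
Shortest route: C–A–B = 8.3.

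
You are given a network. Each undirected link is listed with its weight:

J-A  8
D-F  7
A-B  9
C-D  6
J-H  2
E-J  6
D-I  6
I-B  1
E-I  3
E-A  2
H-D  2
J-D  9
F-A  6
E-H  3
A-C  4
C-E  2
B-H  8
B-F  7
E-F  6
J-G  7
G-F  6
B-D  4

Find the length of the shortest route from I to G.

14

Candidate routes:
I - E - H - J - G: 3+3+2+7 = 15
I - B - F - G: 1+7+6 = 14
Cheapest is I - B - F - G at 14.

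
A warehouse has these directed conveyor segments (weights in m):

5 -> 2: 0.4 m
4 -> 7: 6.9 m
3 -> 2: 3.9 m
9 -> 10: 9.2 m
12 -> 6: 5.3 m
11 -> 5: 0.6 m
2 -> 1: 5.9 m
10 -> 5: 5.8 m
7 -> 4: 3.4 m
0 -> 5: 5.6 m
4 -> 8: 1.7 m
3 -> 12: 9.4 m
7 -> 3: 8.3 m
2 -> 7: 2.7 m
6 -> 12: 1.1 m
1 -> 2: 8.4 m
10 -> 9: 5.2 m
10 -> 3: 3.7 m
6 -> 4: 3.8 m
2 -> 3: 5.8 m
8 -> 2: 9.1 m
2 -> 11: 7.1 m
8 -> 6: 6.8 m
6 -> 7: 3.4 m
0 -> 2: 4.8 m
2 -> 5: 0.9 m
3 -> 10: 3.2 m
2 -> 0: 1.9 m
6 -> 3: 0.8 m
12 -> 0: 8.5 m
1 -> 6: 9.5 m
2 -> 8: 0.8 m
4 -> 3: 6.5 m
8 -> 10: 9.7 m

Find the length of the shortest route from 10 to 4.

Settle nodes by increasing distance from 10:
10: 0
3: 3.7  (via 10)
9: 5.2  (via 10)
5: 5.8  (via 10)
2: 6.2  (via 5)
8: 7  (via 2)
0: 8.1  (via 2)
7: 8.9  (via 2)
1: 12.1  (via 2)
4: 12.3  (via 7)
Shortest route: 10 → 5 → 2 → 7 → 4 = 12.3 m.

12.3 m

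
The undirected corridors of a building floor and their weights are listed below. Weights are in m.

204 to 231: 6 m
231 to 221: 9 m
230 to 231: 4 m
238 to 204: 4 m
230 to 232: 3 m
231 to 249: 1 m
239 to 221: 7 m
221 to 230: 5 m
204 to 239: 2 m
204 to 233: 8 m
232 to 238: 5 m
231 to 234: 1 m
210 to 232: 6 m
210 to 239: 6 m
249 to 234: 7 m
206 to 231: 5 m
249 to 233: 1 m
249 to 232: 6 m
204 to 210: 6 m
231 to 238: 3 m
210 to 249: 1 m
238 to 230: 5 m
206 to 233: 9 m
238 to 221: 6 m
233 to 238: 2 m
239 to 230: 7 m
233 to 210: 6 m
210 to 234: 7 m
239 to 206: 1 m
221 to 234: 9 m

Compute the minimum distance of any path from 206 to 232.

11 m

Shortest distances from 206:
206: 0
239: 1  (via 206)
204: 3  (via 239)
231: 5  (via 206)
249: 6  (via 231)
234: 6  (via 231)
238: 7  (via 204)
233: 7  (via 249)
210: 7  (via 239)
230: 8  (via 239)
221: 8  (via 239)
232: 11  (via 230)
Shortest route: 206–239–230–232 = 11 m.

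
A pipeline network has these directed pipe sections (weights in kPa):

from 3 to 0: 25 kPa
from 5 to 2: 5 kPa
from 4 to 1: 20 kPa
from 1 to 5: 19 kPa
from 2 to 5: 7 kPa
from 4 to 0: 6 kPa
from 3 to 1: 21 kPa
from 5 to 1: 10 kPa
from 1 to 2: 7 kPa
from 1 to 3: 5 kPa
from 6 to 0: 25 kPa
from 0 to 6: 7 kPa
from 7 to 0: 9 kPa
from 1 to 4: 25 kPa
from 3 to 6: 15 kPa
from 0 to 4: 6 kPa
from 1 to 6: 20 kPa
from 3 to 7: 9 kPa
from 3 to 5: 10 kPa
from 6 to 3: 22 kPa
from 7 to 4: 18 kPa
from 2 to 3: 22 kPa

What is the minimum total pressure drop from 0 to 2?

33 kPa

Enumerating some paths:
0 → 4 → 1 → 2: 6+20+7 = 33
0 → 6 → 3 → 5 → 2: 7+22+10+5 = 44
The minimum is 33 kPa via 0 → 4 → 1 → 2.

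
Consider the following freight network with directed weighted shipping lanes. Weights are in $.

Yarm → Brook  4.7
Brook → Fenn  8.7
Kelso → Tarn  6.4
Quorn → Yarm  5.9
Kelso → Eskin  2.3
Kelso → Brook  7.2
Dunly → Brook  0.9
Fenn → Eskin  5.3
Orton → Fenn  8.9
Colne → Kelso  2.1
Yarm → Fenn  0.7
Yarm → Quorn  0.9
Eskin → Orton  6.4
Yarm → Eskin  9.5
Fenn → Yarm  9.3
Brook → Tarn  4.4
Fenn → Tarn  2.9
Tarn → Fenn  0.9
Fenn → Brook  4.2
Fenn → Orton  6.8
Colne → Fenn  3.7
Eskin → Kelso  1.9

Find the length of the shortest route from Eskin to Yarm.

Enumerating some paths:
Eskin - Orton - Fenn - Yarm: 6.4+8.9+9.3 = 24.6
Eskin - Kelso - Brook - Tarn - Fenn - Yarm: 1.9+7.2+4.4+0.9+9.3 = 23.7
Eskin - Kelso - Brook - Fenn - Yarm: 1.9+7.2+8.7+9.3 = 27.1
Eskin - Kelso - Tarn - Fenn - Yarm: 1.9+6.4+0.9+9.3 = 18.5
The minimum is $18.5 via Eskin - Kelso - Tarn - Fenn - Yarm.

$18.5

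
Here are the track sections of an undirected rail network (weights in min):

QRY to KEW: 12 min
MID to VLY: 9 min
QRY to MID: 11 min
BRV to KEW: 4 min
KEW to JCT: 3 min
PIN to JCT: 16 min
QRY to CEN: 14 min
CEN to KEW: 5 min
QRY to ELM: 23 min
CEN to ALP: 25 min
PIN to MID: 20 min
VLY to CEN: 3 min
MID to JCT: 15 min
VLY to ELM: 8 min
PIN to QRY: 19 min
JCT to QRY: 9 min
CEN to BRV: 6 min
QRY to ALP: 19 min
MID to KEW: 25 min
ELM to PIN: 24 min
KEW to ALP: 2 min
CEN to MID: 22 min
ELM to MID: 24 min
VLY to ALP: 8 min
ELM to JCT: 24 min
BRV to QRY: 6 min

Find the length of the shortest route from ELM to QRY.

Running Dijkstra from ELM:
ELM: 0
VLY: 8  (via ELM)
CEN: 11  (via VLY)
KEW: 16  (via CEN)
ALP: 16  (via VLY)
BRV: 17  (via CEN)
MID: 17  (via VLY)
JCT: 19  (via KEW)
QRY: 23  (via ELM)
Shortest route: ELM–QRY = 23 min.

23 min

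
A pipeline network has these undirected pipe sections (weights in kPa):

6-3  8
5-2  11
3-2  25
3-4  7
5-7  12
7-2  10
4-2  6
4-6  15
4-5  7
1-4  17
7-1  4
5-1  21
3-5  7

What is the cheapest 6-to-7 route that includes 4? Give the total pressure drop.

Best 6 to 4: 6 → 4 costing 15
Best 4 to 7: 4 → 2 → 7 costing 16
Total via 4: 15 + 16 = 31 kPa.

31 kPa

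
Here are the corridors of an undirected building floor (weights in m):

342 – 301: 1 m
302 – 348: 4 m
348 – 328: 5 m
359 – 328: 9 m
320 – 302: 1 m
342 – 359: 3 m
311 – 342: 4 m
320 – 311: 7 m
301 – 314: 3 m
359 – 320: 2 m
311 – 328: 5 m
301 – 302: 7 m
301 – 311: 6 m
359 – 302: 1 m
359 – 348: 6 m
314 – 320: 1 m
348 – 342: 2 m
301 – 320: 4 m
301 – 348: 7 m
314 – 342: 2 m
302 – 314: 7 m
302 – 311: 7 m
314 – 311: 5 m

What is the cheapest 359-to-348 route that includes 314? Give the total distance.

7 m

Best 359 to 314: 359 → 320 → 314 costing 3
Shortest 314→348: 314 → 342 → 348 = 4
Total via 314: 3 + 4 = 7 m.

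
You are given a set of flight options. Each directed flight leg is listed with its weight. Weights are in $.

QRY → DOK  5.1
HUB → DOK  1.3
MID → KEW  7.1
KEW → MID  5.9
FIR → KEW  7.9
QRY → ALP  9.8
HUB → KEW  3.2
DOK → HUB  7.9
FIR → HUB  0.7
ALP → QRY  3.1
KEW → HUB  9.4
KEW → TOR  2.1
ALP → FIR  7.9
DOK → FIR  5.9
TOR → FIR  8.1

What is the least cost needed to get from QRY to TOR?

$17

Enumerating some paths:
QRY - DOK - FIR - KEW - TOR: 5.1+5.9+7.9+2.1 = 21
QRY - DOK - FIR - HUB - KEW - TOR: 5.1+5.9+0.7+3.2+2.1 = 17
QRY - DOK - HUB - KEW - TOR: 5.1+7.9+3.2+2.1 = 18.3
The minimum is $17 via QRY - DOK - FIR - HUB - KEW - TOR.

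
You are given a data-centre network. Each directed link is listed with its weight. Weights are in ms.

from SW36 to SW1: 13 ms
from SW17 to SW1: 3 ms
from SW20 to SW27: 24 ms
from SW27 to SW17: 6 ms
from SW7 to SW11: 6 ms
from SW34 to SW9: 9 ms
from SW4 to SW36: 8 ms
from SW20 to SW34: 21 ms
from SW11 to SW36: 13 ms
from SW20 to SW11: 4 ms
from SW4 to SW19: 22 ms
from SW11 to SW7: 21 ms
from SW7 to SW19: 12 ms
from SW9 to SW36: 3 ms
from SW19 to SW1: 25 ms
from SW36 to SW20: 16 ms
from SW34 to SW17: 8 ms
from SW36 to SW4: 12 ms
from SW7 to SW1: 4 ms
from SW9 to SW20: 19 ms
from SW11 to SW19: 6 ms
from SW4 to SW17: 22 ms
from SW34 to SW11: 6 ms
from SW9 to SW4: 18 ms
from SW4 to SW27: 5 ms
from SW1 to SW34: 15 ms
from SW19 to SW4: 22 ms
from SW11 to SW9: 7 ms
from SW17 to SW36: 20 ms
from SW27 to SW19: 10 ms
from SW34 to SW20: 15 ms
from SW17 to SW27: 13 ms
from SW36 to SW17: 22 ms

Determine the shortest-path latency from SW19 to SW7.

Shortest distances from SW19:
SW19: 0
SW4: 22  (via SW19)
SW1: 25  (via SW19)
SW27: 27  (via SW4)
SW36: 30  (via SW4)
SW17: 33  (via SW27)
SW34: 40  (via SW1)
SW20: 46  (via SW36)
SW11: 46  (via SW34)
SW9: 49  (via SW34)
SW7: 67  (via SW11)
Shortest route: SW19–SW1–SW34–SW11–SW7 = 67 ms.

67 ms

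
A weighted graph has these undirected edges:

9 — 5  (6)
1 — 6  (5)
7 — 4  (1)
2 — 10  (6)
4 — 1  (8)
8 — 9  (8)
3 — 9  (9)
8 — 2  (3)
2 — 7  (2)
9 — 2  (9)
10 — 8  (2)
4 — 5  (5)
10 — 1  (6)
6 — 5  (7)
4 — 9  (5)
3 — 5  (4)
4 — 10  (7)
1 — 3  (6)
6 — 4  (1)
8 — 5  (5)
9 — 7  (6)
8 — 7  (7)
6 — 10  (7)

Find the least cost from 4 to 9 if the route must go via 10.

Shortest 4→10: 4 → 10 = 7
Best 10 to 9: 10 → 8 → 9 costing 10
Total via 10: 7 + 10 = 17.

17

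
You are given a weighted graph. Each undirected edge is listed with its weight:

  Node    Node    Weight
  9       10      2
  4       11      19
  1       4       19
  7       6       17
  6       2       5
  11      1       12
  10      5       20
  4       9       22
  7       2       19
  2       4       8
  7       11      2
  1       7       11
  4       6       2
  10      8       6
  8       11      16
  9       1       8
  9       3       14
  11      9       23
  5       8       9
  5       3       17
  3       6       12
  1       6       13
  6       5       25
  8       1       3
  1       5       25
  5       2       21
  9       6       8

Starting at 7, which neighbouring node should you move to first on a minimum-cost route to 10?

Compare a few routes:
7 → 1 → 9 → 10: 11+8+2 = 21
7 → 11 → 8 → 10: 2+16+6 = 24
7 → 11 → 1 → 8 → 10: 2+12+3+6 = 23
7 → 1 → 8 → 10: 11+3+6 = 20
The minimum is 20 via 7 → 1 → 8 → 10.
So from 7 the first move is to 1.

1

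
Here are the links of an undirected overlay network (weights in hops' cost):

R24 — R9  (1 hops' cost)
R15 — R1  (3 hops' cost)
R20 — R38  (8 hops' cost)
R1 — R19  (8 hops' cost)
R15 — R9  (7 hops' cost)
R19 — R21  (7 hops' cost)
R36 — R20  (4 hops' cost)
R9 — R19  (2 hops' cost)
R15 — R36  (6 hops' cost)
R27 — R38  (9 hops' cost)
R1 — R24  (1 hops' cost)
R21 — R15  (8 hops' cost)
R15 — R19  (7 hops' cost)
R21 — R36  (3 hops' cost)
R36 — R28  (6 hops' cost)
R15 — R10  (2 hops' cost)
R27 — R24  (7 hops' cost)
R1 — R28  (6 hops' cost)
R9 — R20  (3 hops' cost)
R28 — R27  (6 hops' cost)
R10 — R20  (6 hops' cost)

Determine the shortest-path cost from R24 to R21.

10 hops' cost

Running Dijkstra from R24:
R24: 0
R1: 1  (via R24)
R9: 1  (via R24)
R19: 3  (via R9)
R20: 4  (via R9)
R15: 4  (via R1)
R10: 6  (via R15)
R27: 7  (via R24)
R28: 7  (via R1)
R36: 8  (via R20)
R21: 10  (via R19)
Shortest route: R24 → R9 → R19 → R21 = 10 hops' cost.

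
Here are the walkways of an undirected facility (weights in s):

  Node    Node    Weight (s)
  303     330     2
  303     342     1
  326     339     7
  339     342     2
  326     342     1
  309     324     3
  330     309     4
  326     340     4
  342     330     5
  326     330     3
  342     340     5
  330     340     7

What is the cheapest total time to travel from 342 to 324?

Shortest distances from 342:
342: 0
303: 1  (via 342)
326: 1  (via 342)
339: 2  (via 342)
330: 3  (via 303)
340: 5  (via 342)
309: 7  (via 330)
324: 10  (via 309)
Shortest route: 342–303–330–309–324 = 10 s.

10 s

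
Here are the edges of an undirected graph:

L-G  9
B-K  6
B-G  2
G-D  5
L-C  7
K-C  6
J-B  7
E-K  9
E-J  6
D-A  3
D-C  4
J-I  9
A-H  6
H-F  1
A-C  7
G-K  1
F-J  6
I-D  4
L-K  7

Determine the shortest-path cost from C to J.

Compare a few routes:
C - D - G - B - J: 4+5+2+7 = 18
C - K - G - B - J: 6+1+2+7 = 16
C - K - B - J: 6+6+7 = 19
C - D - I - J: 4+4+9 = 17
Cheapest is C - K - G - B - J at 16.

16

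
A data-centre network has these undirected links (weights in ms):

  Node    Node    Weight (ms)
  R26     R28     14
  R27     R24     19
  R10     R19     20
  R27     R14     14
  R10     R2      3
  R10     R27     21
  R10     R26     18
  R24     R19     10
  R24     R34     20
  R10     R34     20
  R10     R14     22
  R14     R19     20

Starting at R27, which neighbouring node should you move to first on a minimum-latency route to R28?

R10

Candidate routes:
R27 → R14 → R19 → R10 → R26 → R28: 14+20+20+18+14 = 86
R27 → R14 → R10 → R26 → R28: 14+22+18+14 = 68
R27 → R10 → R26 → R28: 21+18+14 = 53
R27 → R24 → R19 → R10 → R26 → R28: 19+10+20+18+14 = 81
The minimum is 53 ms via R27 → R10 → R26 → R28.
So from R27 the first move is to R10.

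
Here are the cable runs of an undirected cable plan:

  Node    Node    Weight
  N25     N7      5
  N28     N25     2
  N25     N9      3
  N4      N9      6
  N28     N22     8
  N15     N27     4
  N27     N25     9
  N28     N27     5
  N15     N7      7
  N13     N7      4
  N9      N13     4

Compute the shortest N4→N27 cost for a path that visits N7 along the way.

25

Shortest N4→N7: N4 → N9 → N25 → N7 = 14
Best N7 to N27: N7 → N15 → N27 costing 11
Total via N7: 14 + 11 = 25.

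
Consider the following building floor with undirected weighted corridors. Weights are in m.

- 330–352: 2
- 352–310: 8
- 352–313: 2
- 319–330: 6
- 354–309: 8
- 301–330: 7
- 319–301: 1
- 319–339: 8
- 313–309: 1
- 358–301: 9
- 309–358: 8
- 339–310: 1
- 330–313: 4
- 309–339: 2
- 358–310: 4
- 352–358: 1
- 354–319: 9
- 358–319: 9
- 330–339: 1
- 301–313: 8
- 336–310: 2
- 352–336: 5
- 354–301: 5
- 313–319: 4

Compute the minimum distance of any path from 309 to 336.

Settle nodes by increasing distance from 309:
309: 0
313: 1  (via 309)
339: 2  (via 309)
310: 3  (via 339)
330: 3  (via 339)
352: 3  (via 313)
358: 4  (via 352)
336: 5  (via 310)
Shortest route: 309–339–310–336 = 5 m.

5 m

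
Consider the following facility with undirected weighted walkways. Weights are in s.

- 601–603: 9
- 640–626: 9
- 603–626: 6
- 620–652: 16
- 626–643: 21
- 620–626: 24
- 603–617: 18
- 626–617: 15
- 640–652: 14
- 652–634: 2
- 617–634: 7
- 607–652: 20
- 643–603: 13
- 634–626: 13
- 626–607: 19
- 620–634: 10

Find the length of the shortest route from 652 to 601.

30 s

Enumerating some paths:
652–634–617–626–603–601: 2+7+15+6+9 = 39
652–634–626–603–601: 2+13+6+9 = 30
652–640–626–603–601: 14+9+6+9 = 38
652–634–617–603–601: 2+7+18+9 = 36
The minimum is 30 s via 652–634–626–603–601.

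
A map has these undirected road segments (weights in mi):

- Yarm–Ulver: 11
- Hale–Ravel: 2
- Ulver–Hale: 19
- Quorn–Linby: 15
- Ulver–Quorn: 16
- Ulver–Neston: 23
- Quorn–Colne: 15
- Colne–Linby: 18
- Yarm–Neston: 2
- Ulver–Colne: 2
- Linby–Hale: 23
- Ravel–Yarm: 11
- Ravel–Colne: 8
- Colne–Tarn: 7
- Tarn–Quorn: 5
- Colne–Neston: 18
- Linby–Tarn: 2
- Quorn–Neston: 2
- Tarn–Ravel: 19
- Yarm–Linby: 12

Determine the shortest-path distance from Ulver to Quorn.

14 mi

Running Dijkstra from Ulver:
Ulver: 0
Colne: 2  (via Ulver)
Tarn: 9  (via Colne)
Ravel: 10  (via Colne)
Yarm: 11  (via Ulver)
Linby: 11  (via Tarn)
Hale: 12  (via Ravel)
Neston: 13  (via Yarm)
Quorn: 14  (via Tarn)
Shortest route: Ulver–Colne–Tarn–Quorn = 14 mi.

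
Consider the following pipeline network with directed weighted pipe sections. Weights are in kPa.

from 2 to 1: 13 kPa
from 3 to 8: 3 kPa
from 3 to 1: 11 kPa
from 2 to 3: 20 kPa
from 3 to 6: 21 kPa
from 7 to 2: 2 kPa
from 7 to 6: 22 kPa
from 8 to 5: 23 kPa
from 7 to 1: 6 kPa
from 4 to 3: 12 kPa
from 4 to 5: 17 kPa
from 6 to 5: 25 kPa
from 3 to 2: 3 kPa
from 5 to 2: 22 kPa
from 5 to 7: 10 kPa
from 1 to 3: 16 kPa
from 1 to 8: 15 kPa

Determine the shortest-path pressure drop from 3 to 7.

Settle nodes by increasing distance from 3:
3: 0
2: 3  (via 3)
8: 3  (via 3)
1: 11  (via 3)
6: 21  (via 3)
5: 26  (via 8)
7: 36  (via 5)
Shortest route: 3–8–5–7 = 36 kPa.

36 kPa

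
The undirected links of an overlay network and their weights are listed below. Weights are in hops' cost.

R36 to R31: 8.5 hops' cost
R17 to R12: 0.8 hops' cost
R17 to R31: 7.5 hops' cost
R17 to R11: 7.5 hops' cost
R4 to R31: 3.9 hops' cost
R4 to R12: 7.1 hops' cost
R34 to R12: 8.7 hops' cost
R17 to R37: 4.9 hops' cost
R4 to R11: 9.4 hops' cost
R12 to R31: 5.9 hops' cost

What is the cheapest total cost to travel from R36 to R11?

Enumerating some paths:
R36 - R31 - R4 - R12 - R17 - R11: 8.5+3.9+7.1+0.8+7.5 = 27.8
R36 - R31 - R17 - R11: 8.5+7.5+7.5 = 23.5
R36 - R31 - R4 - R11: 8.5+3.9+9.4 = 21.8
R36 - R31 - R12 - R17 - R11: 8.5+5.9+0.8+7.5 = 22.7
Cheapest is R36 - R31 - R4 - R11 at 21.8 hops' cost.

21.8 hops' cost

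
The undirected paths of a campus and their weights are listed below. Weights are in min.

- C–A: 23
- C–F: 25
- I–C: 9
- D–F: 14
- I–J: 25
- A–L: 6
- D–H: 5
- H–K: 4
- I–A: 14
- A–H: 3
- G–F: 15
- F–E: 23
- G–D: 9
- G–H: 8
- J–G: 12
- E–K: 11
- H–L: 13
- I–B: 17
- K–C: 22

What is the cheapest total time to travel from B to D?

Compare a few routes:
B - I - C - A - H - D: 17+9+23+3+5 = 57
B - I - A - L - H - D: 17+14+6+13+5 = 55
B - I - A - H - D: 17+14+3+5 = 39
B - I - A - H - G - D: 17+14+3+8+9 = 51
Cheapest is B - I - A - H - D at 39 min.

39 min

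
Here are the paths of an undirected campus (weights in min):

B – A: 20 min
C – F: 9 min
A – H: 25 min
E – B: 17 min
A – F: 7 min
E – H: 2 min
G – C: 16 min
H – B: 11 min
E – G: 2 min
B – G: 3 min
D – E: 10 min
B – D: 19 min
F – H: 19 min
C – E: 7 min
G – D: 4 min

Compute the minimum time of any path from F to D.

Candidate routes:
F → C → E → D: 9+7+10 = 26
F → C → E → G → D: 9+7+2+4 = 22
Cheapest is F → C → E → G → D at 22 min.

22 min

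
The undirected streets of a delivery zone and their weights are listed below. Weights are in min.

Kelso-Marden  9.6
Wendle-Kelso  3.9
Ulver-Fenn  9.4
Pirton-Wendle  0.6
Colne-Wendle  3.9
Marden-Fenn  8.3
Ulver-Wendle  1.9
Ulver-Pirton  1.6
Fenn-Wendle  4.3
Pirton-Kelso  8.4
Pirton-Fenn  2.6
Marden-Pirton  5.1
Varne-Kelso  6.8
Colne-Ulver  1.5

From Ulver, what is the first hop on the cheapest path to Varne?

Wendle

Compare a few routes:
Ulver → Wendle → Kelso → Varne: 1.9+3.9+6.8 = 12.6
Ulver → Pirton → Wendle → Kelso → Varne: 1.6+0.6+3.9+6.8 = 12.9
Ulver → Colne → Wendle → Kelso → Varne: 1.5+3.9+3.9+6.8 = 16.1
Cheapest is Ulver → Wendle → Kelso → Varne at 12.6 min.
So from Ulver the first move is to Wendle.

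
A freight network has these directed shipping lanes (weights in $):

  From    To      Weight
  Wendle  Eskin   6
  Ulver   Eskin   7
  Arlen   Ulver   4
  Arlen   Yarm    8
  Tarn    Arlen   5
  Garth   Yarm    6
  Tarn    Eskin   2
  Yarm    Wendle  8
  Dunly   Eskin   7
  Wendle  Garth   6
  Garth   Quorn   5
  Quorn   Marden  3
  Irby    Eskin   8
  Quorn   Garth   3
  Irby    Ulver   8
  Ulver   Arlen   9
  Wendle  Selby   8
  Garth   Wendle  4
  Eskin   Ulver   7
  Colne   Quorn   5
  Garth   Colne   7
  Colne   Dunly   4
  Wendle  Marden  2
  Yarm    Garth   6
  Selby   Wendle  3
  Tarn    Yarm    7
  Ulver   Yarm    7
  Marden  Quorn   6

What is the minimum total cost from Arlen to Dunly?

Candidate routes:
Arlen–Ulver–Yarm–Wendle–Garth–Colne–Dunly: 4+7+8+6+7+4 = 36
Arlen–Ulver–Yarm–Garth–Colne–Dunly: 4+7+6+7+4 = 28
Arlen–Yarm–Garth–Colne–Dunly: 8+6+7+4 = 25
Arlen–Yarm–Wendle–Garth–Colne–Dunly: 8+8+6+7+4 = 33
Cheapest is Arlen–Yarm–Garth–Colne–Dunly at $25.

$25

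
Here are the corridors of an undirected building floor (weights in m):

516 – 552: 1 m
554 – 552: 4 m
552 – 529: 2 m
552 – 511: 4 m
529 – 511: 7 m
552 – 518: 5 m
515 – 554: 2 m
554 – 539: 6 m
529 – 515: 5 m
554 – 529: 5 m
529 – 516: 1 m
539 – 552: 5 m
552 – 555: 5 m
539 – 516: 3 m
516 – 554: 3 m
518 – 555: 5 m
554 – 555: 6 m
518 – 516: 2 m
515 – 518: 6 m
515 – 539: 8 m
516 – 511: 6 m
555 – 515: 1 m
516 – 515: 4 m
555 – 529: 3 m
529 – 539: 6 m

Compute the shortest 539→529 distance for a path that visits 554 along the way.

10 m

Best 539 to 554: 539–554 costing 6
Shortest 554→529: 554–516–529 = 4
Total via 554: 6 + 4 = 10 m.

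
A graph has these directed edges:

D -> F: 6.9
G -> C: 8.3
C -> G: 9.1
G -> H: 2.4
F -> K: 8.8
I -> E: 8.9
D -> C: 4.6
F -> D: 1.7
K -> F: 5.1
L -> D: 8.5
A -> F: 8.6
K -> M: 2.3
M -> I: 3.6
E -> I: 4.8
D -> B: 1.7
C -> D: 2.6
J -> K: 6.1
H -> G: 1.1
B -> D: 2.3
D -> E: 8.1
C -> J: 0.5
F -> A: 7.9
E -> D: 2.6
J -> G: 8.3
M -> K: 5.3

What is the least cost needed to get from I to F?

18.4

Shortest distances from I:
I: 0
E: 8.9  (via I)
D: 11.5  (via E)
B: 13.2  (via D)
C: 16.1  (via D)
J: 16.6  (via C)
F: 18.4  (via D)
Shortest route: I–E–D–F = 18.4.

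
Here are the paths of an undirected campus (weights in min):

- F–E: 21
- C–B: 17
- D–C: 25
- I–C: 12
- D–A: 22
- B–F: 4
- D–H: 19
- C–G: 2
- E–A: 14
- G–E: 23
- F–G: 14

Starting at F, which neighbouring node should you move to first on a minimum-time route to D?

G

Compare a few routes:
F - G - C - D: 14+2+25 = 41
F - E - G - C - D: 21+23+2+25 = 71
F - E - A - D: 21+14+22 = 57
F - B - C - D: 4+17+25 = 46
Cheapest is F - G - C - D at 41 min.
So from F the first move is to G.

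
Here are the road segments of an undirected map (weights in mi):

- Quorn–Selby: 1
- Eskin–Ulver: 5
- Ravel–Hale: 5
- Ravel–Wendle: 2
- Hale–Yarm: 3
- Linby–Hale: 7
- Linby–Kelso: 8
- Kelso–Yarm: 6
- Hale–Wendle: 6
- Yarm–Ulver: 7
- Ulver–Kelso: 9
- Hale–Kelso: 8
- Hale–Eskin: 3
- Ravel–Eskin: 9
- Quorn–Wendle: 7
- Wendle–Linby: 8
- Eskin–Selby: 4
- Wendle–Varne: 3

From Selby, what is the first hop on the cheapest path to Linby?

Enumerating some paths:
Selby → Quorn → Wendle → Linby: 1+7+8 = 16
Selby → Eskin → Hale → Linby: 4+3+7 = 14
Selby → Eskin → Hale → Wendle → Linby: 4+3+6+8 = 21
Selby → Quorn → Wendle → Hale → Linby: 1+7+6+7 = 21
Cheapest is Selby → Eskin → Hale → Linby at 14 mi.
So from Selby the first move is to Eskin.

Eskin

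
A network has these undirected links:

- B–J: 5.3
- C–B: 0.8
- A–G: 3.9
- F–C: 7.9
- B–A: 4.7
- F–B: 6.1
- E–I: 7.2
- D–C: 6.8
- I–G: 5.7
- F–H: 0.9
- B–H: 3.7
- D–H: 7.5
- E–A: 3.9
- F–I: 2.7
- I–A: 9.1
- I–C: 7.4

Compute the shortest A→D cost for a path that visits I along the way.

20.2

Best A to I: A → I costing 9.1
Best I to D: I → F → H → D costing 11.1
Total via I: 9.1 + 11.1 = 20.2.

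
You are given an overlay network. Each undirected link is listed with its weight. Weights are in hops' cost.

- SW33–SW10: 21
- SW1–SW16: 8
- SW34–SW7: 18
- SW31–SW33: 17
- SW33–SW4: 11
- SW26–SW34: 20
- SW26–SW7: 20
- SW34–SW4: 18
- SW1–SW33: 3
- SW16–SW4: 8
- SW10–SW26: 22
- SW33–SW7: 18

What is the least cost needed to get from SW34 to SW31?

Shortest distances from SW34:
SW34: 0
SW4: 18  (via SW34)
SW7: 18  (via SW34)
SW26: 20  (via SW34)
SW16: 26  (via SW4)
SW33: 29  (via SW4)
SW1: 32  (via SW33)
SW10: 42  (via SW26)
SW31: 46  (via SW33)
Shortest route: SW34 → SW4 → SW33 → SW31 = 46 hops' cost.

46 hops' cost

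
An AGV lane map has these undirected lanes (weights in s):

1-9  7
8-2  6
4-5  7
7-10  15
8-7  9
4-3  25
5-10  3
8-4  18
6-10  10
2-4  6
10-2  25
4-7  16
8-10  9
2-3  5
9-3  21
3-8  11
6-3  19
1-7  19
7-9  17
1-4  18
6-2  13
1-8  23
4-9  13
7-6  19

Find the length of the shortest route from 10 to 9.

Running Dijkstra from 10:
10: 0
5: 3  (via 10)
8: 9  (via 10)
4: 10  (via 5)
6: 10  (via 10)
2: 15  (via 8)
7: 15  (via 10)
3: 20  (via 8)
9: 23  (via 4)
Shortest route: 10–5–4–9 = 23 s.

23 s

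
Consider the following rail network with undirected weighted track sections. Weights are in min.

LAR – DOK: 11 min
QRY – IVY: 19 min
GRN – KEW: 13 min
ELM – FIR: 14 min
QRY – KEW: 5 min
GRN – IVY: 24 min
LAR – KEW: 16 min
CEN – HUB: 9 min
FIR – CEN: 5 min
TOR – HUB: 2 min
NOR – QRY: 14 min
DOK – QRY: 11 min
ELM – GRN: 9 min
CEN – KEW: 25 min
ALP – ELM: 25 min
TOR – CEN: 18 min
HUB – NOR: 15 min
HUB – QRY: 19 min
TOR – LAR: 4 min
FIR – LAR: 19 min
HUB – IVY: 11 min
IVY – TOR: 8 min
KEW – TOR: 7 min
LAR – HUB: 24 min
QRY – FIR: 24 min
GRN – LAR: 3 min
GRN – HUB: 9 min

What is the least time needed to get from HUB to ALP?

Shortest distances from HUB:
HUB: 0
TOR: 2  (via HUB)
LAR: 6  (via TOR)
KEW: 9  (via TOR)
CEN: 9  (via HUB)
GRN: 9  (via HUB)
IVY: 10  (via TOR)
FIR: 14  (via CEN)
QRY: 14  (via KEW)
NOR: 15  (via HUB)
DOK: 17  (via LAR)
ELM: 18  (via GRN)
ALP: 43  (via ELM)
Shortest route: HUB → GRN → ELM → ALP = 43 min.

43 min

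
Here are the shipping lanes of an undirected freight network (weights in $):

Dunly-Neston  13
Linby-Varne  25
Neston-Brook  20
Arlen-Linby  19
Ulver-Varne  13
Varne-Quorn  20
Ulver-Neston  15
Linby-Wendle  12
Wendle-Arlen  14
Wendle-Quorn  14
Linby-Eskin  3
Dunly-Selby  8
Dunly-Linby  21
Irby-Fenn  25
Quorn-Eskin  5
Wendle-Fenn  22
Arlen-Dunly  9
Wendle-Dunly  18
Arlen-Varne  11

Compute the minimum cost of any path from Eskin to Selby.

Running Dijkstra from Eskin:
Eskin: 0
Linby: 3  (via Eskin)
Quorn: 5  (via Eskin)
Wendle: 15  (via Linby)
Arlen: 22  (via Linby)
Dunly: 24  (via Linby)
Varne: 25  (via Quorn)
Selby: 32  (via Dunly)
Shortest route: Eskin–Linby–Dunly–Selby = $32.

$32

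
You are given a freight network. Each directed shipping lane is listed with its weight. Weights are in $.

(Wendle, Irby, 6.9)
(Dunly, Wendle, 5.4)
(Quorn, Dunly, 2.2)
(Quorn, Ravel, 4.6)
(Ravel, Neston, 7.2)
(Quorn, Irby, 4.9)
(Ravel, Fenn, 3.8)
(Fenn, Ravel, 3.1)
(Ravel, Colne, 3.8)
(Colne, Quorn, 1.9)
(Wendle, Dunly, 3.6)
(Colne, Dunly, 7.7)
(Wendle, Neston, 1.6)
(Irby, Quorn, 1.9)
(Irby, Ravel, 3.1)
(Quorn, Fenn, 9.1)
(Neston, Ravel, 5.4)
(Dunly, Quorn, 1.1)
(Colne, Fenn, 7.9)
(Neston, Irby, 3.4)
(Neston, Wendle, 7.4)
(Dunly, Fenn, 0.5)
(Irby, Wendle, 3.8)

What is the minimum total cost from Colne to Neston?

$11.1

Candidate routes:
Colne–Quorn–Irby–Wendle–Neston: 1.9+4.9+3.8+1.6 = 12.2
Colne–Quorn–Dunly–Wendle–Neston: 1.9+2.2+5.4+1.6 = 11.1
Colne–Dunly–Wendle–Neston: 7.7+5.4+1.6 = 14.7
Colne–Quorn–Ravel–Neston: 1.9+4.6+7.2 = 13.7
Cheapest is Colne–Quorn–Dunly–Wendle–Neston at $11.1.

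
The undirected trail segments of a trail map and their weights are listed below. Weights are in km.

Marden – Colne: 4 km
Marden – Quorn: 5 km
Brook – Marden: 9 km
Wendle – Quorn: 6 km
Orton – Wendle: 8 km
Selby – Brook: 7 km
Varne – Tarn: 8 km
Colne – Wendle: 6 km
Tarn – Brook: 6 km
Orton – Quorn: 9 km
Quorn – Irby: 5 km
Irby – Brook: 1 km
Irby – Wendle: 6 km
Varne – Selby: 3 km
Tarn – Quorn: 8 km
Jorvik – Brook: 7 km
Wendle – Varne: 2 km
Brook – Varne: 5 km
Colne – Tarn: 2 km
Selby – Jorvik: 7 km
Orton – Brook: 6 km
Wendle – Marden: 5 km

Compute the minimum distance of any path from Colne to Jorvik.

15 km

Running Dijkstra from Colne:
Colne: 0
Tarn: 2  (via Colne)
Marden: 4  (via Colne)
Wendle: 6  (via Colne)
Brook: 8  (via Tarn)
Varne: 8  (via Wendle)
Irby: 9  (via Brook)
Quorn: 9  (via Marden)
Selby: 11  (via Varne)
Orton: 14  (via Wendle)
Jorvik: 15  (via Brook)
Shortest route: Colne–Tarn–Brook–Jorvik = 15 km.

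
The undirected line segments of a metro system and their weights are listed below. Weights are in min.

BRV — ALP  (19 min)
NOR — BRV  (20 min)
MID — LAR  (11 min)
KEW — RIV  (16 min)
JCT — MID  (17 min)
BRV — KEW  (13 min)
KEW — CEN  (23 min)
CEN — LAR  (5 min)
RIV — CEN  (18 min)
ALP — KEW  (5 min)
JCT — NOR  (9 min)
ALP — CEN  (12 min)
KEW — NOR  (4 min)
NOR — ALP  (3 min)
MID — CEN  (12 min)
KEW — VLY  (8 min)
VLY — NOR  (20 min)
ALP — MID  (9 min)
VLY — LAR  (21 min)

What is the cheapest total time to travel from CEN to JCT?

Enumerating some paths:
CEN–ALP–KEW–NOR–JCT: 12+5+4+9 = 30
CEN–MID–ALP–NOR–JCT: 12+9+3+9 = 33
CEN–ALP–NOR–JCT: 12+3+9 = 24
CEN–MID–JCT: 12+17 = 29
The minimum is 24 min via CEN–ALP–NOR–JCT.

24 min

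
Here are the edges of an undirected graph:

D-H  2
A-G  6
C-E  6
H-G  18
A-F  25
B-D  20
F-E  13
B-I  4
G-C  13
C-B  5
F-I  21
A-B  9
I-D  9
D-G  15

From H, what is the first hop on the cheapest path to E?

Enumerating some paths:
H - D - G - C - E: 2+15+13+6 = 36
H - D - B - C - E: 2+20+5+6 = 33
H - D - I - B - C - E: 2+9+4+5+6 = 26
Cheapest is H - D - I - B - C - E at 26.
So from H the first move is to D.

D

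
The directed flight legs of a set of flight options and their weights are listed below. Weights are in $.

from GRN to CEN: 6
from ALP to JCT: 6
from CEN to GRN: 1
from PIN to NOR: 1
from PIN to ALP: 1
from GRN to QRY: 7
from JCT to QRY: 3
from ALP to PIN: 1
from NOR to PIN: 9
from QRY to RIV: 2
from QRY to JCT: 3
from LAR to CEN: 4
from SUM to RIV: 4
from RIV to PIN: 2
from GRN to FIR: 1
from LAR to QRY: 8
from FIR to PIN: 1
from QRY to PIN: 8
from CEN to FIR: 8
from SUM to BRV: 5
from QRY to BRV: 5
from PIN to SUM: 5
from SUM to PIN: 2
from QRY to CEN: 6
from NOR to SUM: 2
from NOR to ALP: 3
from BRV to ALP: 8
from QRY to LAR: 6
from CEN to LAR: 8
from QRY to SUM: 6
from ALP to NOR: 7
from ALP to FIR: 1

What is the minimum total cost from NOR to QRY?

Shortest distances from NOR:
NOR: 0
SUM: 2  (via NOR)
ALP: 3  (via NOR)
FIR: 4  (via ALP)
PIN: 4  (via SUM)
RIV: 6  (via SUM)
BRV: 7  (via SUM)
JCT: 9  (via ALP)
QRY: 12  (via JCT)
Shortest route: NOR → ALP → JCT → QRY = $12.

$12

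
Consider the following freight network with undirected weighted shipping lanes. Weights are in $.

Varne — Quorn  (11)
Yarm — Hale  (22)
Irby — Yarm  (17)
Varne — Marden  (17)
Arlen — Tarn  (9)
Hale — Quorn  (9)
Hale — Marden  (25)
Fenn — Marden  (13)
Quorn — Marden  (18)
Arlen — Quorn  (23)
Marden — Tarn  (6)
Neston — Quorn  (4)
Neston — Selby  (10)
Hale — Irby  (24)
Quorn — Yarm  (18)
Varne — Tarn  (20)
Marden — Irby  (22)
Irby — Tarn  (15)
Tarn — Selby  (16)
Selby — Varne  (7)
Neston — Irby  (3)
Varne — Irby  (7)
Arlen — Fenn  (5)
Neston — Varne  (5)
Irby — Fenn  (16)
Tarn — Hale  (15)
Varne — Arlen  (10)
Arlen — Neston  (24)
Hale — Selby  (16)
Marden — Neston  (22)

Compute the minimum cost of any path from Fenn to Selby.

Shortest distances from Fenn:
Fenn: 0
Arlen: 5  (via Fenn)
Marden: 13  (via Fenn)
Tarn: 14  (via Arlen)
Varne: 15  (via Arlen)
Irby: 16  (via Fenn)
Neston: 19  (via Irby)
Selby: 22  (via Varne)
Shortest route: Fenn → Arlen → Varne → Selby = $22.

$22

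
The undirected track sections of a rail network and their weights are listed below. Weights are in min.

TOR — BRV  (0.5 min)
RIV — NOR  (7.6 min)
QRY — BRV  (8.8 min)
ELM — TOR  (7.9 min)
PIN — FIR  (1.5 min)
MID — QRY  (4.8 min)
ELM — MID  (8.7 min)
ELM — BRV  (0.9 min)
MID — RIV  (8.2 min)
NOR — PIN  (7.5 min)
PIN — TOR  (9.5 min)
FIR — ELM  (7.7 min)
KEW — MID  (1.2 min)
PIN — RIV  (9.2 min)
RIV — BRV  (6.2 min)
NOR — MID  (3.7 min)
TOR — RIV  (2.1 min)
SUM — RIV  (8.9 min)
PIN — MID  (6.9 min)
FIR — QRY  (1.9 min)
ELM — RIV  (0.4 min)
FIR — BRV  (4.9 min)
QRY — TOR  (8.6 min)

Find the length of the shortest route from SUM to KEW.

Running Dijkstra from SUM:
SUM: 0
RIV: 8.9  (via SUM)
ELM: 9.3  (via RIV)
BRV: 10.2  (via ELM)
TOR: 10.7  (via BRV)
FIR: 15.1  (via BRV)
NOR: 16.5  (via RIV)
PIN: 16.6  (via FIR)
QRY: 17  (via FIR)
MID: 17.1  (via RIV)
KEW: 18.3  (via MID)
Shortest route: SUM → RIV → MID → KEW = 18.3 min.

18.3 min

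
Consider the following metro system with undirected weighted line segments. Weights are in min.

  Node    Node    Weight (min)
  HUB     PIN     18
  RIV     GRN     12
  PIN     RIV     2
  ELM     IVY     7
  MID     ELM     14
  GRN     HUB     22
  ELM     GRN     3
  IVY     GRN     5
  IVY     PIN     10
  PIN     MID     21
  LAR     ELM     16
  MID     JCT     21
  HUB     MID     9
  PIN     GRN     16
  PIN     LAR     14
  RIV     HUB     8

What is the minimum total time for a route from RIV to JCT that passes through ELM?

Best RIV to ELM: RIV → GRN → ELM costing 15
Best ELM to JCT: ELM → MID → JCT costing 35
Total via ELM: 15 + 35 = 50 min.

50 min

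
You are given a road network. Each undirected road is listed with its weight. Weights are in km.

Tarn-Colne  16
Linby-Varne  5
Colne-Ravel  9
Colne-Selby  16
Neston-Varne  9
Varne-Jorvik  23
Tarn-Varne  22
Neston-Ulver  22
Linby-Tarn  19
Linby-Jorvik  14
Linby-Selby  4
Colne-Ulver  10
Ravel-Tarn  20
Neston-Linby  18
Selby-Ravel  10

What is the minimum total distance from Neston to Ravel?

28 km

Compare a few routes:
Neston → Varne → Linby → Selby → Ravel: 9+5+4+10 = 28
Neston → Linby → Selby → Ravel: 18+4+10 = 32
The minimum is 28 km via Neston → Varne → Linby → Selby → Ravel.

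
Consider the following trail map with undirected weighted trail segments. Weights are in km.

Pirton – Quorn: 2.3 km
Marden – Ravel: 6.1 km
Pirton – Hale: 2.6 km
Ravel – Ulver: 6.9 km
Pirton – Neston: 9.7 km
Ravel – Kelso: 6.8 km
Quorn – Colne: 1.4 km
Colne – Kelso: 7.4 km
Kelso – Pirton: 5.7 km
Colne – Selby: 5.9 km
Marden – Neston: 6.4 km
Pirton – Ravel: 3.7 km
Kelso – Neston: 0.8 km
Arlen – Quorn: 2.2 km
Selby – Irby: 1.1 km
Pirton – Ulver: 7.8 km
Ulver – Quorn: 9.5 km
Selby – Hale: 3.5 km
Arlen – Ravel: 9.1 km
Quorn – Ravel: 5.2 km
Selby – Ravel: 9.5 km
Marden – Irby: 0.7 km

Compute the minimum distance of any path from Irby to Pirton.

Enumerating some paths:
Irby → Selby → Colne → Quorn → Pirton: 1.1+5.9+1.4+2.3 = 10.7
Irby → Selby → Hale → Pirton: 1.1+3.5+2.6 = 7.2
Irby → Marden → Ravel → Pirton: 0.7+6.1+3.7 = 10.5
Irby → Marden → Neston → Kelso → Pirton: 0.7+6.4+0.8+5.7 = 13.6
Cheapest is Irby → Selby → Hale → Pirton at 7.2 km.

7.2 km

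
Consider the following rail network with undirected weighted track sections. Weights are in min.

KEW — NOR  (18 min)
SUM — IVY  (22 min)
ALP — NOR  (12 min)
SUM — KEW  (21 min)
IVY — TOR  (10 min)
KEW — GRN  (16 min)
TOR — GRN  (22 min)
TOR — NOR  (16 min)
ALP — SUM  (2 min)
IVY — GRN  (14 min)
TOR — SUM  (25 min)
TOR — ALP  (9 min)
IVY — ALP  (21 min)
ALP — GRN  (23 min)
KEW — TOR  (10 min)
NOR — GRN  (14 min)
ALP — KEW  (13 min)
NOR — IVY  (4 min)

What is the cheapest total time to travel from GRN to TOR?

22 min

Settle nodes by increasing distance from GRN:
GRN: 0
IVY: 14  (via GRN)
NOR: 14  (via GRN)
KEW: 16  (via GRN)
TOR: 22  (via GRN)
Shortest route: GRN → TOR = 22 min.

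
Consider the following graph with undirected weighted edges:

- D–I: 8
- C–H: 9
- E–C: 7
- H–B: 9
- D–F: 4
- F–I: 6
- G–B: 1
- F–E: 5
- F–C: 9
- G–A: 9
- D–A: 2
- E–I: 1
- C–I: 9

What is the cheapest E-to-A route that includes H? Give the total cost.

35

Best E to H: E–C–H costing 16
Shortest H→A: H–B–G–A = 19
Total via H: 16 + 19 = 35.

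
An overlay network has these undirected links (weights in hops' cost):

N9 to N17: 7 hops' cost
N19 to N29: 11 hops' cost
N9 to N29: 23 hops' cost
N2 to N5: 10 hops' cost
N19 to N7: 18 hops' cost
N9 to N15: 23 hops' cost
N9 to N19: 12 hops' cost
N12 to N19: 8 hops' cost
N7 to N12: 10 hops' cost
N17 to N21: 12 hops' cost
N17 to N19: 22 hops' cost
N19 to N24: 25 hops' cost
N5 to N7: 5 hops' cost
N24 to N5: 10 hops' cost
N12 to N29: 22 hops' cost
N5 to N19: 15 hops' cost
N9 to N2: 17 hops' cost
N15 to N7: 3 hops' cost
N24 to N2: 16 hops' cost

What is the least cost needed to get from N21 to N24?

52 hops' cost

Compare a few routes:
N21 - N17 - N9 - N2 - N24: 12+7+17+16 = 52
N21 - N17 - N9 - N2 - N5 - N24: 12+7+17+10+10 = 56
Cheapest is N21 - N17 - N9 - N2 - N24 at 52 hops' cost.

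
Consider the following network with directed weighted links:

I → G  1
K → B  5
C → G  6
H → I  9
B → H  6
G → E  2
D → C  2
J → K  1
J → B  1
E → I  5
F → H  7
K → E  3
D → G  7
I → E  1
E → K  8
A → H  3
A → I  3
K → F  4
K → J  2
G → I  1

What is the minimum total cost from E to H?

Candidate routes:
E - K - F - H: 8+4+7 = 19
E - K - J - B - H: 8+2+1+6 = 17
The minimum is 17 via E - K - J - B - H.

17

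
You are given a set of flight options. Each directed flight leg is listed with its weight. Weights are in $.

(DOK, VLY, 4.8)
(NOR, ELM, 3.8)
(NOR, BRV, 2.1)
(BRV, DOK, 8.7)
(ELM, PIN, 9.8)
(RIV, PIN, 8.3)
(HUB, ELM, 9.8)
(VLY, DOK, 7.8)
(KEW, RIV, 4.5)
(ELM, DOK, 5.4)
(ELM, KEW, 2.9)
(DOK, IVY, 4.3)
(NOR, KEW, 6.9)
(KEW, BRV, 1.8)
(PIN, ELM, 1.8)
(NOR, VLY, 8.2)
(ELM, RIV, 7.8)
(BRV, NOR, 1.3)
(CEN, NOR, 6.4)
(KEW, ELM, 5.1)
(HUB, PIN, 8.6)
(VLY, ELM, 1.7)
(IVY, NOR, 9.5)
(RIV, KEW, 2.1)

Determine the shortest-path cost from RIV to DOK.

$12.6

Running Dijkstra from RIV:
RIV: 0
KEW: 2.1  (via RIV)
BRV: 3.9  (via KEW)
NOR: 5.2  (via BRV)
ELM: 7.2  (via KEW)
PIN: 8.3  (via RIV)
DOK: 12.6  (via BRV)
Shortest route: RIV–KEW–BRV–DOK = $12.6.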